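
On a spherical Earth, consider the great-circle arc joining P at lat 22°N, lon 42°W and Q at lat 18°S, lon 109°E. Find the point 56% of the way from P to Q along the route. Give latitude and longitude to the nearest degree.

Write both endpoints as unit vectors p₁, p₂ with components (cos φ cos λ, cos φ sin λ, sin φ).
The central angle between the endpoints is δ = arccos(p₁·p₂) ≈ 2.662 rad (152.5°).
Interpolate at f = 0.56 with slerp weights a = sin((1−f)δ)/sin δ ≈ 1.995, b = sin(fδ)/sin δ ≈ 2.159.
p = a·p₁ + b·p₂ ≈ (0.706, 0.703, 0.080); φ = arcsin(p_z) ≈ 4.60°, λ = atan2(p_y, p_x) ≈ 44.89°.

≈ lat 5°N, lon 45°E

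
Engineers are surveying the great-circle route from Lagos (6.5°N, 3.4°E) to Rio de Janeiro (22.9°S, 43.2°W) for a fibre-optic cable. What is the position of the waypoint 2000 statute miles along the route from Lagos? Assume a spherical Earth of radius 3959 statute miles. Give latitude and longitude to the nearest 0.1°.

Convert each endpoint to a unit vector on the sphere (x = cos φ cos λ, y = cos φ sin λ, z = sin φ).
The central angle between the endpoints is δ = arccos(p₁·p₂) ≈ 0.946 rad (54.2°). The total great-circle distance is δ·R ≈ 0.946 × 3959 ≈ 3746 mi, so the target fraction is f = 2000/3746 ≈ 0.534.
Interpolate at f ≈ 0.534 with slerp weights a = sin((1−f)δ)/sin δ ≈ 0.526, b = sin(fδ)/sin δ ≈ 0.597.
p = a·p₁ + b·p₂ ≈ (0.923, -0.345, -0.173); φ = arcsin(p_z) ≈ -9.94°, λ = atan2(p_y, p_x) ≈ -20.52°.

≈ 9.9°S, 20.5°W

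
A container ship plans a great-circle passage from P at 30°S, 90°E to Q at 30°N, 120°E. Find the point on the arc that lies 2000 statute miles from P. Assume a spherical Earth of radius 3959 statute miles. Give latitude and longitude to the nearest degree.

≈ 4°S, 103°E

Write both endpoints as unit vectors p₁, p₂ with components (cos φ cos λ, cos φ sin λ, sin φ).
The central angle between the endpoints is δ = arccos(p₁·p₂) ≈ 1.160 rad (66.5°). The total great-circle distance is δ·R ≈ 1.160 × 3959 ≈ 4592 mi, so the target fraction is f = 2000/4592 ≈ 0.436.
Interpolate at f ≈ 0.436 with slerp weights a = sin((1−f)δ)/sin δ ≈ 0.664, b = sin(fδ)/sin δ ≈ 0.528.
p = a·p₁ + b·p₂ ≈ (-0.229, 0.971, -0.068); φ = arcsin(p_z) ≈ -3.91°, λ = atan2(p_y, p_x) ≈ 103.25°.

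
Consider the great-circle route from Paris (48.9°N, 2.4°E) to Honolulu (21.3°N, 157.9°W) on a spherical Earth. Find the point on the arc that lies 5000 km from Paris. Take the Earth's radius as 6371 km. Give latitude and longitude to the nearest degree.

≈ (76°N, 97°W)

From cos δ = sin φ₁ sin φ₂ + cos φ₁ cos φ₂ cos Δλ, the central angle is δ ≈ 1.879 rad (107.6°). The total great-circle distance is δ·R ≈ 1.879 × 6371 ≈ 11968 km, so the target fraction is f = 5000/11968 ≈ 0.418.
Interpolate at f ≈ 0.418 with slerp weights a = sin((1−f)δ)/sin δ ≈ 0.932, b = sin(fδ)/sin δ ≈ 0.742.
p = a·p₁ + b·p₂ ≈ (-0.028, -0.234, 0.972); φ = arcsin(p_z) ≈ 76.35°, λ = atan2(p_y, p_x) ≈ -96.79°.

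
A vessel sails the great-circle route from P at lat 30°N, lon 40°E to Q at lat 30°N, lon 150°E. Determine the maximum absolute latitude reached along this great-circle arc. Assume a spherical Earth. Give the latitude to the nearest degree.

The great circle lies in the plane with unit normal n̂ = (p₁ × p₂)/|p₁ × p₂|.
Here n̂_z ≈ +0.705; the vertex latitude is φ_max = arccos|n̂_z| ≈ 45.2°.
Check via Clairaut: cos φ_max = |cos φ₁| · sin C = cos(30.0°)·sin(54.5°) ≈ 0.705, again giving ≈ 45.2°.

≈ 45°N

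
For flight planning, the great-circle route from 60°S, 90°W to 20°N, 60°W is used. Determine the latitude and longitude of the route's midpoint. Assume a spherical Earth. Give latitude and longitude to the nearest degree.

Write both endpoints as unit vectors p₁, p₂ with components (cos φ cos λ, cos φ sin λ, sin φ).
The central angle between the endpoints is δ = arccos(p₁·p₂) ≈ 1.460 rad (83.6°).
Interpolate at f = 1/2 with slerp weights a = sin((1−f)δ)/sin δ ≈ 0.671, b = sin(fδ)/sin δ ≈ 0.671.
p = a·p₁ + b·p₂ ≈ (0.315, -0.881, -0.352); φ = arcsin(p_z) ≈ -20.58°, λ = atan2(p_y, p_x) ≈ -70.32°.

≈ 21°S, 70°W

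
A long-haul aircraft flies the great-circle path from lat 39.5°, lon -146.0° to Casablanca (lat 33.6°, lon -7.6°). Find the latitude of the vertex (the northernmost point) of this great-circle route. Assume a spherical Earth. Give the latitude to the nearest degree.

The great circle lies in the plane with unit normal n̂ = (p₁ × p₂)/|p₁ × p₂|.
Here n̂_z ≈ +0.430; the vertex latitude is φ_max = arccos|n̂_z| ≈ 64.5°.
Check via Clairaut: cos φ_max = |cos φ₁| · sin C = cos(39.5°)·sin(33.9°) ≈ 0.430, again giving ≈ 64.5°.

≈ 65°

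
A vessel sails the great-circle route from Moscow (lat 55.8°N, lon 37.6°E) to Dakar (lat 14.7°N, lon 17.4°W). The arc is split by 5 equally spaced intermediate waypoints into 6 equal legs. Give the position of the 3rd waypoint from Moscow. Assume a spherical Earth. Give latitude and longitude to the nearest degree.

≈ lat 38°N, lon 2°E

Write both endpoints as unit vectors p₁, p₂ with components (cos φ cos λ, cos φ sin λ, sin φ).
The central angle between the endpoints is δ = arccos(p₁·p₂) ≈ 1.022 rad (58.6°).
Interpolate at f = 3/6 with slerp weights a = sin((1−f)δ)/sin δ ≈ 0.573, b = sin(fδ)/sin δ ≈ 0.573.
p = a·p₁ + b·p₂ ≈ (0.784, 0.031, 0.620); φ = arcsin(p_z) ≈ 38.28°, λ = atan2(p_y, p_x) ≈ 2.25°.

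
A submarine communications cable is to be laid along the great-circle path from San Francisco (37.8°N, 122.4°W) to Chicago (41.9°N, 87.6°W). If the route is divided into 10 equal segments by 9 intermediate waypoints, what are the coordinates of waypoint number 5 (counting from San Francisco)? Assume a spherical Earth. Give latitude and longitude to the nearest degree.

≈ 41°N, 106°W

From cos δ = sin φ₁ sin φ₂ + cos φ₁ cos φ₂ cos Δλ, the central angle is δ ≈ 0.468 rad (26.8°).
Interpolate at f = 5/10 with slerp weights a = sin((1−f)δ)/sin δ ≈ 0.514, b = sin(fδ)/sin δ ≈ 0.514.
p = a·p₁ + b·p₂ ≈ (-0.202, -0.725, 0.658); φ = arcsin(p_z) ≈ 41.17°, λ = atan2(p_y, p_x) ≈ -105.54°.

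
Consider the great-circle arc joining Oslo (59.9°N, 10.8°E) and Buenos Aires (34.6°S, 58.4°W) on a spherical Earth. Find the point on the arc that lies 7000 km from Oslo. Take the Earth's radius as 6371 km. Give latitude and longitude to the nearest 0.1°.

≈ (7.9°N, 36.7°W)

From cos δ = sin φ₁ sin φ₂ + cos φ₁ cos φ₂ cos Δλ, the central angle is δ ≈ 1.923 rad (110.2°). The total great-circle distance is δ·R ≈ 1.923 × 6371 ≈ 12249 km, so the target fraction is f = 7000/12249 ≈ 0.571.
Interpolate at f ≈ 0.571 with slerp weights a = sin((1−f)δ)/sin δ ≈ 0.782, b = sin(fδ)/sin δ ≈ 0.949.
p = a·p₁ + b·p₂ ≈ (0.794, -0.592, 0.138); φ = arcsin(p_z) ≈ 7.91°, λ = atan2(p_y, p_x) ≈ -36.68°.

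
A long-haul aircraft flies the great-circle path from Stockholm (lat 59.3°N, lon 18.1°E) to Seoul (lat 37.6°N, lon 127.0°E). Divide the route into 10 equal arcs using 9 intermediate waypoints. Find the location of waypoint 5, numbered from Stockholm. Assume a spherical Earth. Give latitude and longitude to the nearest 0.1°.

From cos δ = sin φ₁ sin φ₂ + cos φ₁ cos φ₂ cos Δλ, the central angle is δ ≈ 1.166 rad (66.8°).
Interpolate at f = 5/10 with slerp weights a = sin((1−f)δ)/sin δ ≈ 0.599, b = sin(fδ)/sin δ ≈ 0.599.
p = a·p₁ + b·p₂ ≈ (0.005, 0.474, 0.881); φ = arcsin(p_z) ≈ 61.70°, λ = atan2(p_y, p_x) ≈ 89.39°.

≈ lat 61.7°N, lon 89.4°E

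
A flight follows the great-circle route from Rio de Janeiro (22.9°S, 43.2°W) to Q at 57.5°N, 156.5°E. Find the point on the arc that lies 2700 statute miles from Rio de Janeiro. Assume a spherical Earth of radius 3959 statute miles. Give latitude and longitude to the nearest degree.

Write both endpoints as unit vectors p₁, p₂ with components (cos φ cos λ, cos φ sin λ, sin φ).
The central angle between the endpoints is δ = arccos(p₁·p₂) ≈ 2.488 rad (142.6°). The total great-circle distance is δ·R ≈ 2.488 × 3959 ≈ 9852 mi, so the target fraction is f = 2700/9852 ≈ 0.274.
Interpolate at f ≈ 0.274 with slerp weights a = sin((1−f)δ)/sin δ ≈ 1.600, b = sin(fδ)/sin δ ≈ 1.037.
p = a·p₁ + b·p₂ ≈ (0.563, -0.787, 0.252); φ = arcsin(p_z) ≈ 14.61°, λ = atan2(p_y, p_x) ≈ -54.39°.

≈ 15°N, 54°W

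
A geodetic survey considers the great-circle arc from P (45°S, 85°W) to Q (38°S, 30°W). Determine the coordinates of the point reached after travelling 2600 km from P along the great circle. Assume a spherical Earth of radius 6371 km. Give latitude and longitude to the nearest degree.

Convert each endpoint to a unit vector on the sphere (x = cos φ cos λ, y = cos φ sin λ, z = sin φ).
The central angle between the endpoints is δ = arccos(p₁·p₂) ≈ 0.715 rad (41.0°). The total great-circle distance is δ·R ≈ 0.715 × 6371 ≈ 4557 km, so the target fraction is f = 2600/4557 ≈ 0.571.
Interpolate at f ≈ 0.571 with slerp weights a = sin((1−f)δ)/sin δ ≈ 0.461, b = sin(fδ)/sin δ ≈ 0.605.
p = a·p₁ + b·p₂ ≈ (0.441, -0.563, -0.699); φ = arcsin(p_z) ≈ -44.31°, λ = atan2(p_y, p_x) ≈ -51.91°.

≈ (44°S, 52°W)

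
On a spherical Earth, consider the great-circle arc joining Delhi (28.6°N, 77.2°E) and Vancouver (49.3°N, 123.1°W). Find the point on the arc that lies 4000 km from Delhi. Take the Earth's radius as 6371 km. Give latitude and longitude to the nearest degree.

From cos δ = sin φ₁ sin φ₂ + cos φ₁ cos φ₂ cos Δλ, the central angle is δ ≈ 1.746 rad (100.0°). The total great-circle distance is δ·R ≈ 1.746 × 6371 ≈ 11122 km, so the target fraction is f = 4000/11122 ≈ 0.360.
Interpolate at f ≈ 0.360 with slerp weights a = sin((1−f)δ)/sin δ ≈ 0.913, b = sin(fδ)/sin δ ≈ 0.597.
p = a·p₁ + b·p₂ ≈ (-0.035, 0.456, 0.889); φ = arcsin(p_z) ≈ 62.79°, λ = atan2(p_y, p_x) ≈ 94.37°.

≈ 63°N, 94°E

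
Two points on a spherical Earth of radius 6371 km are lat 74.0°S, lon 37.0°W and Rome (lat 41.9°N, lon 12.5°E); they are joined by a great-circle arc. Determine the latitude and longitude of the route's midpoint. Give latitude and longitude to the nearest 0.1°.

Convert each endpoint to a unit vector on the sphere (x = cos φ cos λ, y = cos φ sin λ, z = sin φ).
The central angle between the endpoints is δ = arccos(p₁·p₂) ≈ 2.104 rad (120.6°).
Interpolate at f = 1/2 with slerp weights a = sin((1−f)δ)/sin δ ≈ 1.009, b = sin(fδ)/sin δ ≈ 1.009.
p = a·p₁ + b·p₂ ≈ (0.955, -0.005, -0.296); φ = arcsin(p_z) ≈ -17.22°, λ = atan2(p_y, p_x) ≈ -0.29°.

≈ lat 17.2°S, lon 0.3°W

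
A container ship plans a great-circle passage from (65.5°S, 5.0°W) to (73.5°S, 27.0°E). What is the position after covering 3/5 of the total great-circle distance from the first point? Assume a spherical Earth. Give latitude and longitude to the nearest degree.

≈ (71°S, 11°E)

Write both endpoints as unit vectors p₁, p₂ with components (cos φ cos λ, cos φ sin λ, sin φ).
The central angle between the endpoints is δ = arccos(p₁·p₂) ≈ 0.236 rad (13.5°).
Interpolate at f = 3/5 with slerp weights a = sin((1−f)δ)/sin δ ≈ 0.403, b = sin(fδ)/sin δ ≈ 0.604.
p = a·p₁ + b·p₂ ≈ (0.319, 0.063, -0.946); φ = arcsin(p_z) ≈ -71.01°, λ = atan2(p_y, p_x) ≈ 11.21°.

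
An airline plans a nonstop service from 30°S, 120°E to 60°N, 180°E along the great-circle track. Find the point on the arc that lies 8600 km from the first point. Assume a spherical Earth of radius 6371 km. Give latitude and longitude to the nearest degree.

From cos δ = sin φ₁ sin φ₂ + cos φ₁ cos φ₂ cos Δλ, the central angle is δ ≈ 1.789 rad (102.5°). The total great-circle distance is δ·R ≈ 1.789 × 6371 ≈ 11398 km, so the target fraction is f = 8600/11398 ≈ 0.755.
Interpolate at f ≈ 0.755 with slerp weights a = sin((1−f)δ)/sin δ ≈ 0.436, b = sin(fδ)/sin δ ≈ 0.999.
p = a·p₁ + b·p₂ ≈ (-0.688, 0.327, 0.648); φ = arcsin(p_z) ≈ 40.37°, λ = atan2(p_y, p_x) ≈ 154.61°.

≈ 40°N, 155°E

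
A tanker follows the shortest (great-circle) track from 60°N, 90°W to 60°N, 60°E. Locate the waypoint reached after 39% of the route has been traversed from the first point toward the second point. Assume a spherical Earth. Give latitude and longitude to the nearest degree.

≈ 79°N, 52°W

Convert each endpoint to a unit vector on the sphere (x = cos φ cos λ, y = cos φ sin λ, z = sin φ).
The central angle between the endpoints is δ = arccos(p₁·p₂) ≈ 1.008 rad (57.8°).
Interpolate at f = 0.39 with slerp weights a = sin((1−f)δ)/sin δ ≈ 0.682, b = sin(fδ)/sin δ ≈ 0.453.
p = a·p₁ + b·p₂ ≈ (0.113, -0.145, 0.983); φ = arcsin(p_z) ≈ 79.40°, λ = atan2(p_y, p_x) ≈ -51.99°.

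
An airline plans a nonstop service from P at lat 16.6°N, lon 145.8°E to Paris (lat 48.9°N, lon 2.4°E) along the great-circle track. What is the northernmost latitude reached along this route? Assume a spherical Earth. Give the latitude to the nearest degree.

≈ 67°N

The great circle lies in the plane with unit normal n̂ = (p₁ × p₂)/|p₁ × p₂|.
Here n̂_z ≈ -0.393; the vertex latitude is φ_max = arccos|n̂_z| ≈ 66.9°.
Check via Clairaut: cos φ_max = |cos φ₁| · sin C = cos(16.6°)·sin(24.2°) ≈ 0.393, again giving ≈ 66.9°.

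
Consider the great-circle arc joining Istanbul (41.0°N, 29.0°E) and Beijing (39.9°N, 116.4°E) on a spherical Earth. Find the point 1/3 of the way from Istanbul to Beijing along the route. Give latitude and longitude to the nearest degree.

Convert each endpoint to a unit vector on the sphere (x = cos φ cos λ, y = cos φ sin λ, z = sin φ).
The central angle between the endpoints is δ = arccos(p₁·p₂) ≈ 1.107 rad (63.4°).
Interpolate at f = 1/3 with slerp weights a = sin((1−f)δ)/sin δ ≈ 0.752, b = sin(fδ)/sin δ ≈ 0.403.
p = a·p₁ + b·p₂ ≈ (0.359, 0.552, 0.752); φ = arcsin(p_z) ≈ 48.79°, λ = atan2(p_y, p_x) ≈ 56.98°.

≈ (49°N, 57°E)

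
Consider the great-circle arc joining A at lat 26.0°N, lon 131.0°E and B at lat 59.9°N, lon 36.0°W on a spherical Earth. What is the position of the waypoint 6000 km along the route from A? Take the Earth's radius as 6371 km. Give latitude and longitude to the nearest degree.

The haversine formula gives a central angle δ ≈ 1.631 rad (93.4°) between the endpoints. The total great-circle distance is δ·R ≈ 1.631 × 6371 ≈ 10390 km, so the target fraction is f = 6000/10390 ≈ 0.577.
Interpolate at f ≈ 0.577 with slerp weights a = sin((1−f)δ)/sin δ ≈ 0.637, b = sin(fδ)/sin δ ≈ 0.810.
p = a·p₁ + b·p₂ ≈ (-0.047, 0.193, 0.980); φ = arcsin(p_z) ≈ 78.53°, λ = atan2(p_y, p_x) ≈ 103.64°.

≈ lat 79°N, lon 104°E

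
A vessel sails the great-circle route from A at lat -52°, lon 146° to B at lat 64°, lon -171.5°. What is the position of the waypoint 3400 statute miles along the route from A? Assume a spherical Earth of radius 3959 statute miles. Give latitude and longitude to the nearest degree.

From cos δ = sin φ₁ sin φ₂ + cos φ₁ cos φ₂ cos Δλ, the central angle is δ ≈ 2.105 rad (120.6°). The total great-circle distance is δ·R ≈ 2.105 × 3959 ≈ 8334 mi, so the target fraction is f = 3400/8334 ≈ 0.408.
Interpolate at f ≈ 0.408 with slerp weights a = sin((1−f)δ)/sin δ ≈ 1.101, b = sin(fδ)/sin δ ≈ 0.880.
p = a·p₁ + b·p₂ ≈ (-0.944, 0.322, -0.077); φ = arcsin(p_z) ≈ -4.43°, λ = atan2(p_y, p_x) ≈ 161.15°.

≈ lat -4°, lon 161°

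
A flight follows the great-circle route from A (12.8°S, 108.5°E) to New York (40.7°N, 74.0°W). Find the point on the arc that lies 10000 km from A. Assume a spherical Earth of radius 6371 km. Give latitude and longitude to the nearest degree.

≈ (77°N, 126°E)

Write both endpoints as unit vectors p₁, p₂ with components (cos φ cos λ, cos φ sin λ, sin φ).
The central angle between the endpoints is δ = arccos(p₁·p₂) ≈ 2.653 rad (152.0°). The total great-circle distance is δ·R ≈ 2.653 × 6371 ≈ 16903 km, so the target fraction is f = 10000/16903 ≈ 0.592.
Interpolate at f ≈ 0.592 with slerp weights a = sin((1−f)δ)/sin δ ≈ 1.883, b = sin(fδ)/sin δ ≈ 2.131.
p = a·p₁ + b·p₂ ≈ (-0.137, 0.188, 0.972); φ = arcsin(p_z) ≈ 76.52°, λ = atan2(p_y, p_x) ≈ 126.10°.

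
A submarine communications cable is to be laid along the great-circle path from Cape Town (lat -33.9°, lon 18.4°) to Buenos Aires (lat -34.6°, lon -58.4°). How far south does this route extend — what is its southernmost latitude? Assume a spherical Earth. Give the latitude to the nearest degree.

The great circle lies in the plane with unit normal n̂ = (p₁ × p₂)/|p₁ × p₂|.
Here n̂_z ≈ -0.755; the vertex latitude is φ_max = arccos|n̂_z| ≈ 41.0°.
Check via Clairaut: cos φ_max = |cos φ₁| · sin C = cos(33.9°)·sin(114.6°) ≈ 0.755, again giving ≈ 41.0°.

≈ -41°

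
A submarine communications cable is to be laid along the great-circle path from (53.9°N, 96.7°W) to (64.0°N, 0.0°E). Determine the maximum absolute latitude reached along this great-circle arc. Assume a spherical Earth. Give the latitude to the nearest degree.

The great circle lies in the plane with unit normal n̂ = (p₁ × p₂)/|p₁ × p₂|.
Here n̂_z ≈ +0.357; the vertex latitude is φ_max = arccos|n̂_z| ≈ 69.1°.
Check via Clairaut: cos φ_max = |cos φ₁| · sin C = cos(53.9°)·sin(37.3°) ≈ 0.357, again giving ≈ 69.1°.

≈ 69°N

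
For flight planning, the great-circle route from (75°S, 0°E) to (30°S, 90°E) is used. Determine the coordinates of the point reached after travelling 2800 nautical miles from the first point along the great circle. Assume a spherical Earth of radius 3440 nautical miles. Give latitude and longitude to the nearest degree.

Convert each endpoint to a unit vector on the sphere (x = cos φ cos λ, y = cos φ sin λ, z = sin φ).
The central angle between the endpoints is δ = arccos(p₁·p₂) ≈ 1.067 rad (61.1°). The total great-circle distance is δ·R ≈ 1.067 × 3440 ≈ 3670 nmi, so the target fraction is f = 2800/3670 ≈ 0.763.
Interpolate at f ≈ 0.763 with slerp weights a = sin((1−f)δ)/sin δ ≈ 0.286, b = sin(fδ)/sin δ ≈ 0.830.
p = a·p₁ + b·p₂ ≈ (0.074, 0.719, -0.691); φ = arcsin(p_z) ≈ -43.71°, λ = atan2(p_y, p_x) ≈ 84.13°.

≈ (44°S, 84°E)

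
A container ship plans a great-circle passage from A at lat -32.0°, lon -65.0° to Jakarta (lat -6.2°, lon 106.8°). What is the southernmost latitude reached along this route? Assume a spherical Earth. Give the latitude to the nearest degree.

The great circle lies in the plane with unit normal n̂ = (p₁ × p₂)/|p₁ × p₂|.
Here n̂_z ≈ +0.191; the vertex latitude is φ_max = arccos|n̂_z| ≈ 79.0°.
Check via Clairaut: cos φ_max = |cos φ₁| · sin C = cos(32.0°)·sin(167.0°) ≈ 0.191, again giving ≈ 79.0°.

≈ -79°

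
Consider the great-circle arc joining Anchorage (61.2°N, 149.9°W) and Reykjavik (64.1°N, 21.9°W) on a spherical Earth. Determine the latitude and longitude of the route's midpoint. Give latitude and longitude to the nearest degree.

≈ 77°N, 92°W

Write both endpoints as unit vectors p₁, p₂ with components (cos φ cos λ, cos φ sin λ, sin φ).
The central angle between the endpoints is δ = arccos(p₁·p₂) ≈ 0.852 rad (48.8°).
Interpolate at f = 1/2 with slerp weights a = sin((1−f)δ)/sin δ ≈ 0.549, b = sin(fδ)/sin δ ≈ 0.549.
p = a·p₁ + b·p₂ ≈ (-0.006, -0.222, 0.975); φ = arcsin(p_z) ≈ 77.16°, λ = atan2(p_y, p_x) ≈ -91.63°.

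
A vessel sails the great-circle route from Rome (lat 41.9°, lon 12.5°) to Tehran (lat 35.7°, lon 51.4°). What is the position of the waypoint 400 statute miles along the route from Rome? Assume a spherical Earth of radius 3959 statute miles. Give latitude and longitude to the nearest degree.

Write both endpoints as unit vectors p₁, p₂ with components (cos φ cos λ, cos φ sin λ, sin φ).
The central angle between the endpoints is δ = arccos(p₁·p₂) ≈ 0.535 rad (30.7°). The total great-circle distance is δ·R ≈ 0.535 × 3959 ≈ 2119 mi, so the target fraction is f = 400/2119 ≈ 0.189.
Interpolate at f ≈ 0.189 with slerp weights a = sin((1−f)δ)/sin δ ≈ 0.825, b = sin(fδ)/sin δ ≈ 0.198.
p = a·p₁ + b·p₂ ≈ (0.700, 0.258, 0.666); φ = arcsin(p_z) ≈ 41.78°, λ = atan2(p_y, p_x) ≈ 20.27°.

≈ lat 42°, lon 20°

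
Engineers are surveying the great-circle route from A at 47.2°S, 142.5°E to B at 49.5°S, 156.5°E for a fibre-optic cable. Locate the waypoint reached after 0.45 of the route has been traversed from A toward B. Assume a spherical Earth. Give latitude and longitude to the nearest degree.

≈ 48°S, 149°E

Write both endpoints as unit vectors p₁, p₂ with components (cos φ cos λ, cos φ sin λ, sin φ).
The central angle between the endpoints is δ = arccos(p₁·p₂) ≈ 0.167 rad (9.6°).
Interpolate at f = 0.45 with slerp weights a = sin((1−f)δ)/sin δ ≈ 0.552, b = sin(fδ)/sin δ ≈ 0.452.
p = a·p₁ + b·p₂ ≈ (-0.566, 0.345, -0.748); φ = arcsin(p_z) ≈ -48.44°, λ = atan2(p_y, p_x) ≈ 148.64°.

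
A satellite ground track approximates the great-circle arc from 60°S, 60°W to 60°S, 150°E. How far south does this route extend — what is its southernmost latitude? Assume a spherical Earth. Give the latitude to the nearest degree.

≈ 82°S

The great circle lies in the plane with unit normal n̂ = (p₁ × p₂)/|p₁ × p₂|.
Here n̂_z ≈ -0.148; the vertex latitude is φ_max = arccos|n̂_z| ≈ 81.5°.
Check via Clairaut: cos φ_max = |cos φ₁| · sin C = cos(60.0°)·sin(162.8°) ≈ 0.148, again giving ≈ 81.5°.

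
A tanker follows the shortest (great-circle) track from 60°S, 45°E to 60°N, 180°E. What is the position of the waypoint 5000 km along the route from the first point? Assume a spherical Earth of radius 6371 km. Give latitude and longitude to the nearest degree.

≈ 30°S, 95°E

Convert each endpoint to a unit vector on the sphere (x = cos φ cos λ, y = cos φ sin λ, z = sin φ).
The central angle between the endpoints is δ = arccos(p₁·p₂) ≈ 2.757 rad (157.9°). The total great-circle distance is δ·R ≈ 2.757 × 6371 ≈ 17562 km, so the target fraction is f = 5000/17562 ≈ 0.285.
Interpolate at f ≈ 0.285 with slerp weights a = sin((1−f)δ)/sin δ ≈ 2.451, b = sin(fδ)/sin δ ≈ 1.881.
p = a·p₁ + b·p₂ ≈ (-0.074, 0.867, -0.493); φ = arcsin(p_z) ≈ -29.57°, λ = atan2(p_y, p_x) ≈ 94.89°.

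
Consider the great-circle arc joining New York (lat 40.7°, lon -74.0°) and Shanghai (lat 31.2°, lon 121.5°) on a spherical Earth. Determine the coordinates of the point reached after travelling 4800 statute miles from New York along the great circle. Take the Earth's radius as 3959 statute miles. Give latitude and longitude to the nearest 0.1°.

≈ lat 66.7°, lon 140.3°

Write both endpoints as unit vectors p₁, p₂ with components (cos φ cos λ, cos φ sin λ, sin φ).
The central angle between the endpoints is δ = arccos(p₁·p₂) ≈ 1.862 rad (106.7°). The total great-circle distance is δ·R ≈ 1.862 × 3959 ≈ 7372 mi, so the target fraction is f = 4800/7372 ≈ 0.651.
Interpolate at f ≈ 0.651 with slerp weights a = sin((1−f)δ)/sin δ ≈ 0.631, b = sin(fδ)/sin δ ≈ 0.978.
p = a·p₁ + b·p₂ ≈ (-0.305, 0.253, 0.918); φ = arcsin(p_z) ≈ 66.66°, λ = atan2(p_y, p_x) ≈ 140.34°.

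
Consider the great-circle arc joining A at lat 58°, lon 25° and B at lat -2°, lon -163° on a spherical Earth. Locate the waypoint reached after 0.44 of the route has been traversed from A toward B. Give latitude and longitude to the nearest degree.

≈ lat 67°, lon -175°

Write both endpoints as unit vectors p₁, p₂ with components (cos φ cos λ, cos φ sin λ, sin φ).
The central angle between the endpoints is δ = arccos(p₁·p₂) ≈ 2.158 rad (123.6°).
Interpolate at f = 0.44 with slerp weights a = sin((1−f)δ)/sin δ ≈ 1.123, b = sin(fδ)/sin δ ≈ 0.977.
p = a·p₁ + b·p₂ ≈ (-0.394, -0.034, 0.918); φ = arcsin(p_z) ≈ 66.70°, λ = atan2(p_y, p_x) ≈ -175.09°.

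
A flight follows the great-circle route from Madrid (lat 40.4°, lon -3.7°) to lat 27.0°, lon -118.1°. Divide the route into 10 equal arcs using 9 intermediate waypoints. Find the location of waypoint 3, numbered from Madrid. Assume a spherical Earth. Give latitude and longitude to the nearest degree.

The haversine formula gives a central angle δ ≈ 1.557 rad (89.2°) between the endpoints.
Interpolate at f = 3/10 with slerp weights a = sin((1−f)δ)/sin δ ≈ 0.887, b = sin(fδ)/sin δ ≈ 0.450.
p = a·p₁ + b·p₂ ≈ (0.485, -0.398, 0.779); φ = arcsin(p_z) ≈ 51.18°, λ = atan2(p_y, p_x) ≈ -39.35°.

≈ lat 51°, lon -39°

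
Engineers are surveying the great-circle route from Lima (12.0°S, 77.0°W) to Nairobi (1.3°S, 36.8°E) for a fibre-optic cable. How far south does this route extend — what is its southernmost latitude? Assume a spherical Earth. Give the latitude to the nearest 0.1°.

≈ 13.7°S

The great circle lies in the plane with unit normal n̂ = (p₁ × p₂)/|p₁ × p₂|.
Here n̂_z ≈ +0.972; the vertex latitude is φ_max = arccos|n̂_z| ≈ 13.7°.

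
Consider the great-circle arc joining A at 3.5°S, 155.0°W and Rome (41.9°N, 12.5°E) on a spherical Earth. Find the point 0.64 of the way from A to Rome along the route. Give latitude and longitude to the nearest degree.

From cos δ = sin φ₁ sin φ₂ + cos φ₁ cos φ₂ cos Δλ, the central angle is δ ≈ 2.444 rad (140.0°).
Interpolate at f = 0.64 with slerp weights a = sin((1−f)δ)/sin δ ≈ 1.199, b = sin(fδ)/sin δ ≈ 1.556.
p = a·p₁ + b·p₂ ≈ (0.046, -0.255, 0.966); φ = arcsin(p_z) ≈ 74.98°, λ = atan2(p_y, p_x) ≈ -79.76°.

≈ 75°N, 80°W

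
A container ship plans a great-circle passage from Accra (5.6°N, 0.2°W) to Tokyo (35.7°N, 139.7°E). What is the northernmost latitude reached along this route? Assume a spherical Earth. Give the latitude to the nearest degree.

The great circle lies in the plane with unit normal n̂ = (p₁ × p₂)/|p₁ × p₂|.
Here n̂_z ≈ +0.629; the vertex latitude is φ_max = arccos|n̂_z| ≈ 51.0°.
Check via Clairaut: cos φ_max = |cos φ₁| · sin C = cos(5.6°)·sin(39.2°) ≈ 0.629, again giving ≈ 51.0°.

≈ 51°N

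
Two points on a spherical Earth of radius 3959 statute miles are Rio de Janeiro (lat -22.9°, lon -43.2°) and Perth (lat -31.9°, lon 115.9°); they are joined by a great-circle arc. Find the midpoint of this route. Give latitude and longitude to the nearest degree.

Write both endpoints as unit vectors p₁, p₂ with components (cos φ cos λ, cos φ sin λ, sin φ).
The central angle between the endpoints is δ = arccos(p₁·p₂) ≈ 2.123 rad (121.7°).
Interpolate at f = 1/2 with slerp weights a = sin((1−f)δ)/sin δ ≈ 1.026, b = sin(fδ)/sin δ ≈ 1.026.
p = a·p₁ + b·p₂ ≈ (0.308, 0.137, -0.941); φ = arcsin(p_z) ≈ -70.28°, λ = atan2(p_y, p_x) ≈ 23.88°.

≈ lat -70°, lon 24°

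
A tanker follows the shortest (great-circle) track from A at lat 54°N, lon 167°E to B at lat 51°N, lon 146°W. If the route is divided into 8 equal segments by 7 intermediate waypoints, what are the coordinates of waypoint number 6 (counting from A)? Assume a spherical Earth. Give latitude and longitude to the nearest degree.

≈ lat 53°N, lon 157°W

From cos δ = sin φ₁ sin φ₂ + cos φ₁ cos φ₂ cos Δλ, the central angle is δ ≈ 0.493 rad (28.2°).
Interpolate at f = 6/8 with slerp weights a = sin((1−f)δ)/sin δ ≈ 0.260, b = sin(fδ)/sin δ ≈ 0.764.
p = a·p₁ + b·p₂ ≈ (-0.547, -0.234, 0.804); φ = arcsin(p_z) ≈ 53.47°, λ = atan2(p_y, p_x) ≈ -156.81°.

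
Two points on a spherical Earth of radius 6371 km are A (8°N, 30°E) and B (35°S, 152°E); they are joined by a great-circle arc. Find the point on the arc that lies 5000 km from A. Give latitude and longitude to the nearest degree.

Convert each endpoint to a unit vector on the sphere (x = cos φ cos λ, y = cos φ sin λ, z = sin φ).
The central angle between the endpoints is δ = arccos(p₁·p₂) ≈ 2.106 rad (120.6°). The total great-circle distance is δ·R ≈ 2.106 × 6371 ≈ 13415 km, so the target fraction is f = 5000/13415 ≈ 0.373.
Interpolate at f ≈ 0.373 with slerp weights a = sin((1−f)δ)/sin δ ≈ 1.126, b = sin(fδ)/sin δ ≈ 0.821.
p = a·p₁ + b·p₂ ≈ (0.372, 0.873, -0.314); φ = arcsin(p_z) ≈ -18.32°, λ = atan2(p_y, p_x) ≈ 66.95°.

≈ (18°S, 67°E)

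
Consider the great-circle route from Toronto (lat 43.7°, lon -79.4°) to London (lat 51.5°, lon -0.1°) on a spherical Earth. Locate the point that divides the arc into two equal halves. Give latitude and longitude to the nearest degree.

≈ lat 55°, lon -43°

Convert each endpoint to a unit vector on the sphere (x = cos φ cos λ, y = cos φ sin λ, z = sin φ).
The central angle between the endpoints is δ = arccos(p₁·p₂) ≈ 0.897 rad (51.4°).
Interpolate at f = 1/2 with slerp weights a = sin((1−f)δ)/sin δ ≈ 0.555, b = sin(fδ)/sin δ ≈ 0.555.
p = a·p₁ + b·p₂ ≈ (0.419, -0.395, 0.818); φ = arcsin(p_z) ≈ 54.84°, λ = atan2(p_y, p_x) ≈ -43.29°.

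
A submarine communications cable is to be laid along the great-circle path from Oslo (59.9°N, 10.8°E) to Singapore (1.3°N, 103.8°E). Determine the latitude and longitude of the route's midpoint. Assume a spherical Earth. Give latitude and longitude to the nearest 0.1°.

≈ 39.0°N, 76.6°E

The haversine formula gives a central angle δ ≈ 1.577 rad (90.4°) between the endpoints.
Interpolate at f = 1/2 with slerp weights a = sin((1−f)δ)/sin δ ≈ 0.709, b = sin(fδ)/sin δ ≈ 0.709.
p = a·p₁ + b·p₂ ≈ (0.180, 0.755, 0.630); φ = arcsin(p_z) ≈ 39.04°, λ = atan2(p_y, p_x) ≈ 76.58°.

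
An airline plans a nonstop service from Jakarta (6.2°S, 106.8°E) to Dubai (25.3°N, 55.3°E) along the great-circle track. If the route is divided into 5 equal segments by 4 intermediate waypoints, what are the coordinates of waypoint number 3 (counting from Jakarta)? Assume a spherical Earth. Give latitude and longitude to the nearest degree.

Convert each endpoint to a unit vector on the sphere (x = cos φ cos λ, y = cos φ sin λ, z = sin φ).
The central angle between the endpoints is δ = arccos(p₁·p₂) ≈ 1.032 rad (59.1°).
Interpolate at f = 3/5 with slerp weights a = sin((1−f)δ)/sin δ ≈ 0.467, b = sin(fδ)/sin δ ≈ 0.676.
p = a·p₁ + b·p₂ ≈ (0.214, 0.947, 0.238); φ = arcsin(p_z) ≈ 13.80°, λ = atan2(p_y, p_x) ≈ 77.29°.

≈ 14°N, 77°E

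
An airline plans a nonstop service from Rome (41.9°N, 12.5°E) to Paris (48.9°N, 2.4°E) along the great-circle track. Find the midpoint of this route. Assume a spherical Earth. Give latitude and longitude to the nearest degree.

≈ 46°N, 8°E

From cos δ = sin φ₁ sin φ₂ + cos φ₁ cos φ₂ cos Δλ, the central angle is δ ≈ 0.174 rad (9.9°).
Interpolate at f = 1/2 with slerp weights a = sin((1−f)δ)/sin δ ≈ 0.502, b = sin(fδ)/sin δ ≈ 0.502.
p = a·p₁ + b·p₂ ≈ (0.694, 0.095, 0.713); φ = arcsin(p_z) ≈ 45.51°, λ = atan2(p_y, p_x) ≈ 7.76°.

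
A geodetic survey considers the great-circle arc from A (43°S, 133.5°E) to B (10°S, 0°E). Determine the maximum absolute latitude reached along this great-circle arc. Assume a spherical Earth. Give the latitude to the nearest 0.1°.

≈ 55.7°S

The great circle lies in the plane with unit normal n̂ = (p₁ × p₂)/|p₁ × p₂|.
Here n̂_z ≈ -0.564; the vertex latitude is φ_max = arccos|n̂_z| ≈ 55.7°.
Check via Clairaut: cos φ_max = |cos φ₁| · sin C = cos(43.0°)·sin(129.5°) ≈ 0.564, again giving ≈ 55.7°.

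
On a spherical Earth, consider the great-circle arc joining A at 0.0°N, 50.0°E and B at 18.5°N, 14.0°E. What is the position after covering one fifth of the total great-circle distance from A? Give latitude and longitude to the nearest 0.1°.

≈ 3.9°N, 43.1°E

The haversine formula gives a central angle δ ≈ 0.696 rad (39.9°) between the endpoints.
Interpolate at f = 1/5 with slerp weights a = sin((1−f)δ)/sin δ ≈ 0.824, b = sin(fδ)/sin δ ≈ 0.216.
p = a·p₁ + b·p₂ ≈ (0.729, 0.681, 0.069); φ = arcsin(p_z) ≈ 3.94°, λ = atan2(p_y, p_x) ≈ 43.05°.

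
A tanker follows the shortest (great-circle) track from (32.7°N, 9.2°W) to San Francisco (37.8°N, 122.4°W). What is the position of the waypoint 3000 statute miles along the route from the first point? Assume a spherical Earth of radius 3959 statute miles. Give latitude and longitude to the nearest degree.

≈ (52°N, 64°W)

Convert each endpoint to a unit vector on the sphere (x = cos φ cos λ, y = cos φ sin λ, z = sin φ).
The central angle between the endpoints is δ = arccos(p₁·p₂) ≈ 1.502 rad (86.0°). The total great-circle distance is δ·R ≈ 1.502 × 3959 ≈ 5945 mi, so the target fraction is f = 3000/5945 ≈ 0.505.
Interpolate at f ≈ 0.505 with slerp weights a = sin((1−f)δ)/sin δ ≈ 0.679, b = sin(fδ)/sin δ ≈ 0.689.
p = a·p₁ + b·p₂ ≈ (0.272, -0.551, 0.789); φ = arcsin(p_z) ≈ 52.09°, λ = atan2(p_y, p_x) ≈ -63.72°.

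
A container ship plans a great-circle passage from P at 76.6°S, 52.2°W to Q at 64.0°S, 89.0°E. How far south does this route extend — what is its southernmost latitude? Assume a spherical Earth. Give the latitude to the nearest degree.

≈ 84°S

The great circle lies in the plane with unit normal n̂ = (p₁ × p₂)/|p₁ × p₂|.
Here n̂_z ≈ +0.105; the vertex latitude is φ_max = arccos|n̂_z| ≈ 84.0°.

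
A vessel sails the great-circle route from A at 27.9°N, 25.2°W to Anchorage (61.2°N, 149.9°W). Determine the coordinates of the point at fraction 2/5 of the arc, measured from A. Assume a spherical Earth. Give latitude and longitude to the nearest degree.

≈ 56°N, 48°W

Convert each endpoint to a unit vector on the sphere (x = cos φ cos λ, y = cos φ sin λ, z = sin φ).
The central angle between the endpoints is δ = arccos(p₁·p₂) ≈ 1.402 rad (80.3°).
Interpolate at f = 2/5 with slerp weights a = sin((1−f)δ)/sin δ ≈ 0.756, b = sin(fδ)/sin δ ≈ 0.540.
p = a·p₁ + b·p₂ ≈ (0.380, -0.415, 0.827); φ = arcsin(p_z) ≈ 55.77°, λ = atan2(p_y, p_x) ≈ -47.53°.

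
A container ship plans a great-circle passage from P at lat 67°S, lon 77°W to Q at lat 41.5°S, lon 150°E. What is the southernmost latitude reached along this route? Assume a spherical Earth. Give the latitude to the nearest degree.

≈ 76°S

The great circle lies in the plane with unit normal n̂ = (p₁ × p₂)/|p₁ × p₂|.
Here n̂_z ≈ -0.235; the vertex latitude is φ_max = arccos|n̂_z| ≈ 76.4°.
Check via Clairaut: cos φ_max = |cos φ₁| · sin C = cos(67.0°)·sin(143.1°) ≈ 0.235, again giving ≈ 76.4°.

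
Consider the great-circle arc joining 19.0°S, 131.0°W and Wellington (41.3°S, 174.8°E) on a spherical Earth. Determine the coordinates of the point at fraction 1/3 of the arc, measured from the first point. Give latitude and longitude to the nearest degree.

Write both endpoints as unit vectors p₁, p₂ with components (cos φ cos λ, cos φ sin λ, sin φ).
The central angle between the endpoints is δ = arccos(p₁·p₂) ≈ 0.889 rad (50.9°).
Interpolate at f = 1/3 with slerp weights a = sin((1−f)δ)/sin δ ≈ 0.719, b = sin(fδ)/sin δ ≈ 0.376.
p = a·p₁ + b·p₂ ≈ (-0.728, -0.488, -0.482); φ = arcsin(p_z) ≈ -28.84°, λ = atan2(p_y, p_x) ≈ -146.16°.

≈ 29°S, 146°W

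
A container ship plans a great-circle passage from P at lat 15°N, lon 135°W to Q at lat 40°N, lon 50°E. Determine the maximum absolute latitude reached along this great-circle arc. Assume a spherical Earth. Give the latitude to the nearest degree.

≈ 85°N

The great circle lies in the plane with unit normal n̂ = (p₁ × p₂)/|p₁ × p₂|.
Here n̂_z ≈ -0.079; the vertex latitude is φ_max = arccos|n̂_z| ≈ 85.5°.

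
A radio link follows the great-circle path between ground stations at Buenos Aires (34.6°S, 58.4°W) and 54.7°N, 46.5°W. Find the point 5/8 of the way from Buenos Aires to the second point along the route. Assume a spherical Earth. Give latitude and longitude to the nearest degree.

Write both endpoints as unit vectors p₁, p₂ with components (cos φ cos λ, cos φ sin λ, sin φ).
The central angle between the endpoints is δ = arccos(p₁·p₂) ≈ 1.569 rad (89.9°).
Interpolate at f = 5/8 with slerp weights a = sin((1−f)δ)/sin δ ≈ 0.555, b = sin(fδ)/sin δ ≈ 0.831.
p = a·p₁ + b·p₂ ≈ (0.570, -0.737, 0.363); φ = arcsin(p_z) ≈ 21.28°, λ = atan2(p_y, p_x) ≈ -52.30°.

≈ 21°N, 52°W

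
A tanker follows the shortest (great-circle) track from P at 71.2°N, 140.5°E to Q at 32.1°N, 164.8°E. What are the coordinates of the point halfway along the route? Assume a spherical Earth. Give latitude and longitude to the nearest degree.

≈ 52°N, 158°E

The haversine formula gives a central angle δ ≈ 0.720 rad (41.2°) between the endpoints.
Interpolate at f = 1/2 with slerp weights a = sin((1−f)δ)/sin δ ≈ 0.534, b = sin(fδ)/sin δ ≈ 0.534.
p = a·p₁ + b·p₂ ≈ (-0.570, 0.228, 0.790); φ = arcsin(p_z) ≈ 52.15°, λ = atan2(p_y, p_x) ≈ 158.17°.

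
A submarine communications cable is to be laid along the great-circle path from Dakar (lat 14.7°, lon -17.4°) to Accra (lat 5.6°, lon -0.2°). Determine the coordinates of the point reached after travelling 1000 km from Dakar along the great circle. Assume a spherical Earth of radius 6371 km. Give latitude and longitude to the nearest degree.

≈ lat 11°, lon -9°

The haversine formula gives a central angle δ ≈ 0.335 rad (19.2°) between the endpoints. The total great-circle distance is δ·R ≈ 0.335 × 6371 ≈ 2135 km, so the target fraction is f = 1000/2135 ≈ 0.468.
Interpolate at f ≈ 0.468 with slerp weights a = sin((1−f)δ)/sin δ ≈ 0.539, b = sin(fδ)/sin δ ≈ 0.475.
p = a·p₁ + b·p₂ ≈ (0.970, -0.158, 0.183); φ = arcsin(p_z) ≈ 10.55°, λ = atan2(p_y, p_x) ≈ -9.22°.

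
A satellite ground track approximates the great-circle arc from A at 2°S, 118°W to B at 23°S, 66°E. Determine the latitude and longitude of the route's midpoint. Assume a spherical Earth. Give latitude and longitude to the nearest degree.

Write both endpoints as unit vectors p₁, p₂ with components (cos φ cos λ, cos φ sin λ, sin φ).
The central angle between the endpoints is δ = arccos(p₁·p₂) ≈ 2.700 rad (154.7°).
Interpolate at f = 1/2 with slerp weights a = sin((1−f)δ)/sin δ ≈ 2.283, b = sin(fδ)/sin δ ≈ 2.283.
p = a·p₁ + b·p₂ ≈ (-0.216, -0.095, -0.972); φ = arcsin(p_z) ≈ -76.34°, λ = atan2(p_y, p_x) ≈ -156.36°.

≈ 76°S, 156°W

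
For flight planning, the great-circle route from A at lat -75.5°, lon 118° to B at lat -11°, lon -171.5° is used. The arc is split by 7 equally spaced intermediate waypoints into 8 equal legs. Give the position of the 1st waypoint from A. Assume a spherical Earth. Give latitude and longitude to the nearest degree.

The haversine formula gives a central angle δ ≈ 1.301 rad (74.5°) between the endpoints.
Interpolate at f = 1/8 with slerp weights a = sin((1−f)δ)/sin δ ≈ 0.942, b = sin(fδ)/sin δ ≈ 0.168.
p = a·p₁ + b·p₂ ≈ (-0.274, 0.184, -0.944); φ = arcsin(p_z) ≈ -70.74°, λ = atan2(p_y, p_x) ≈ 146.12°.

≈ lat -71°, lon 146°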